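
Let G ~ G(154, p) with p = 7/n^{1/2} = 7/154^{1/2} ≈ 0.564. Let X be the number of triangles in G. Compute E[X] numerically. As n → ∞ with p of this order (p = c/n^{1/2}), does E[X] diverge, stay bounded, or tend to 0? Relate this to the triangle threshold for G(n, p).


Number of potential triangles: C(154, 3) = 596904.
Each occurs with probability p³ ≈ (0.564)³ ≈ 1.79479e-01.
By linearity: E[X] = C(154, 3)·p³ ≈ 596904 · 1.79479e-01 ≈ 107131.584.
Since α = 1/2 < 1, p = c/n^{1/2} ≫ 1/n is above the triangle threshold p ~ 1/n. Asymptotically E[X] ~ (c³/6)·n^{3(1−α)} = (7³/6)·n^{1.5} → ∞; triangles are abundant w.h.p.

E[X] ≈ 107131.584; in regime p = Θ(1/n^{1/2}) E[X] diverges (above the triangle threshold p ~ 1/n).


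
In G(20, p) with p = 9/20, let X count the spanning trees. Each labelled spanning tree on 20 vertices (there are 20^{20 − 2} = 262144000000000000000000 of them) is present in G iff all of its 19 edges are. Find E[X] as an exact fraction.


K_20 has 20^{20 − 2} = 262144000000000000000000 labelled spanning trees.
For each such spanning tree H, let X_H = 1 if all 19 edges of H are present in G. Then P[X_H = 1] = p^{19} = (9/20)^{19} = 1350851717672992089/5242880000000000000000000.
By linearity: E[X] = Σ_H E[X_H] = 262144000000000000000000 · p^{19} = 262144000000000000000000 · 1350851717672992089/5242880000000000000000000 = 1350851717672992089/20.
Numerically: E[X] ≈ 6.75e+16.

E[X] = 262144000000000000000000 · (9/20)^{19} = 1350851717672992089/20 ≈ 6.75e+16.


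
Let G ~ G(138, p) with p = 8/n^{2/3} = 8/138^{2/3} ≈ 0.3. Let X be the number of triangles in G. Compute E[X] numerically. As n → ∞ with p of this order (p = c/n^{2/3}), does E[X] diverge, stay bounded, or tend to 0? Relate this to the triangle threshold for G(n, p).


Number of potential triangles: C(138, 3) = 428536.
Each occurs with probability p³ ≈ (0.3)³ ≈ 2.68851e-02.
By linearity: E[X] = C(138, 3)·p³ ≈ 428536 · 2.68851e-02 ≈ 11521.237.
Since α = 2/3 < 1, p = c/n^{2/3} ≫ 1/n is above the triangle threshold p ~ 1/n. Asymptotically E[X] ~ (c³/6)·n^{3(1−α)} = (8³/6)·n^{1} → ∞; triangles are abundant w.h.p.

E[X] ≈ 11521.237; in regime p = Θ(1/n^{2/3}) E[X] diverges (above the triangle threshold p ~ 1/n).


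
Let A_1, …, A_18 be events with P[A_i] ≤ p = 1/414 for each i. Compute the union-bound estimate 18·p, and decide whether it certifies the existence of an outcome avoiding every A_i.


Union bound: P[∪_{i=1}^{18} A_i] ≤ Σ_i P[A_i] ≤ 18·p = 18·(1/414) = 1/23.
Numerically: 1/23 ≈ 0.0435.
Is 1/23 < 1? YES.
Since P[∪ A_i] ≤ 1/23 < 1, the complement has P[∩ A_i^c] ≥ 1 − 1/23 = 22/23 > 0, so some outcome avoids every A_i.

18·p = 1/23 ≈ 0.0435; existence CERTIFIED by the union bound.


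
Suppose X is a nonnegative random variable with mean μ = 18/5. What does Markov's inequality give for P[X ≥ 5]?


μ = E[X] = 18/5, a = 5.
Markov: P[X ≥ 5] ≤ μ/a = (18/5)/5 = 18/25.
Numerically: ≈ 0.72000.
(Since a = 5 > μ = 3.60000, the bound 18/25 is < 1 and informative.)

P[X ≥ 5] ≤ 18/25 ≈ 0.72000.


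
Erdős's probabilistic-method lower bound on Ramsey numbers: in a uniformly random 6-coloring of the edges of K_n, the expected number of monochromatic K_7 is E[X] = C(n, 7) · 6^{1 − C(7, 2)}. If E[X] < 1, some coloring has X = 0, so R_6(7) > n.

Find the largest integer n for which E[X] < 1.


We need C(n, 7) · 6^{1 − 21} < 1, i.e. C(n, 7) < 6^{21 − 1} = 3656158440062976.
Check values of n near the boundary:
  n = 567: C(567, 7) = 3601671315933933; 3601671315933933 < 3656158440062976? YES
  n = 568: C(568, 7) = 3646611956239704; 3646611956239704 < 3656158440062976? YES
  n = 569: C(569, 7) = 3692032389858348; 3692032389858348 < 3656158440062976? NO
  n = 570: C(570, 7) = 3737936877831720; 3737936877831720 < 3656158440062976? NO
  n = 571: C(571, 7) = 3784329711421830; 3784329711421830 < 3656158440062976? NO
The largest n with C(n, 7) < 3656158440062976 is n = 568 (where E[X] = 16882462760369/16926659444736 ≈ 0.997389). Hence R_6(7) > 568, i.e. R_6(7) ≥ 569.

Largest n = 568; hence R_6(7) > 568.


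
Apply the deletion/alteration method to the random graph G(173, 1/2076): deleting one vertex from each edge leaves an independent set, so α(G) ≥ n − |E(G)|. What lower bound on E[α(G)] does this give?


E[|E(G)|] = C(173, 2)·p = 14878 · (1/2076) = 43/6.
E[α(G)] ≥ n − E[|E(G)|] = 173 − 43/6 = 995/6.
Numerically: ≈ 165.833.
(This is only a lower bound; the true E[α(G)] may be larger.)

E[α(G)] ≥ 995/6 ≈ 165.833.


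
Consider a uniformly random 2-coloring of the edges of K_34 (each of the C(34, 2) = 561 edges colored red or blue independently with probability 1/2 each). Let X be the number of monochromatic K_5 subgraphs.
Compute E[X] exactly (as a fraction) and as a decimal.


Let X = Σ_S X_S over the C(34, 5) = 278256 subsets S of size 5, where X_S = 1 if the K_5 on S is monochromatic.
For a fixed S, the K_5 on S has C(5, 2) = 10 edges. P[all 10 edges red] = (1/2)^10, and likewise for blue, so P[monochromatic] = 2·(1/2)^10 = 2^{1 − 10} = 1/512.
By linearity: E[X] = C(34, 5) · 2^{1 − 10} = 278256 · 1/512 = 17391/32.
Numerically: E[X] ≈ 543.469.

E[X] = C(34,5)·2^(1−C(5,2)) = 17391/32 ≈ 543.469.


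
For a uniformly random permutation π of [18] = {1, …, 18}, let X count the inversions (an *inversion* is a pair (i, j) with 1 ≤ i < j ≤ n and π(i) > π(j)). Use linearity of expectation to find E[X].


Write X = Σ X_I over the C(18, 2) = 153 pairs i < j, with X_I the indicator of one inversion.
There are 153 indicators.
For each fixed pair i < j, the values π(i) and π(j) are two distinct elements of {1, …, 18} in uniformly random order; by symmetry P[π(i) > π(j)] = 1/2.
By linearity: E[X] = 153 · (1/2) = C(18, 2) · (1/2) = 153/2 = 153/2 ≈ 76.50000.

E[X] = 153/2 = 76.50000.


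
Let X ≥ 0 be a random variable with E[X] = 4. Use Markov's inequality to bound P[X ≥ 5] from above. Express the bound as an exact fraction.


μ = E[X] = 4, a = 5.
Markov: P[X ≥ 5] ≤ μ/a = (4)/5 = 4/5.
Numerically: ≈ 0.800.
(Since a = 5 > μ = 4.000, the bound 4/5 is < 1 and informative.)

P[X ≥ 5] ≤ 4/5 ≈ 0.800.


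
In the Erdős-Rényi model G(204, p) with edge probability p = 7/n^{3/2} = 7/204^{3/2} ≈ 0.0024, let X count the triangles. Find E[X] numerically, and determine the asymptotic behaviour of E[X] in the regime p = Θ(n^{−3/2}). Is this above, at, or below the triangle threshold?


Number of potential triangles: C(204, 3) = 1394204.
Each occurs with probability p³ ≈ (0.0024)³ ≈ 1.38662e-08.
By linearity: E[X] = C(204, 3)·p³ ≈ 1394204 · 1.38662e-08 ≈ 0.019.
Since α = 3/2 > 1, p = c/n^{3/2} = o(1/n) is below the triangle threshold p ~ 1/n. Asymptotically E[X] ~ (c³/6)·n^{3(1−α)} = (7³/6)·n^{-1.5} → 0, so by Markov's inequality G has no triangles w.h.p.

E[X] ≈ 0.019; in regime p = Θ(1/n^{3/2}) E[X] tends to 0 (below the triangle threshold p ~ 1/n).


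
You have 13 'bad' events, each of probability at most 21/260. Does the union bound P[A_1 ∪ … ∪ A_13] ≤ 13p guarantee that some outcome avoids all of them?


Union bound: P[∪_{i=1}^{13} A_i] ≤ Σ_i P[A_i] ≤ 13·p = 13·(21/260) = 21/20.
Numerically: 21/20 ≈ 1.050.
Is 21/20 < 1? NO.
Since the bound 21/20 is ≥ 1, the union bound is uninformative here; it does NOT by itself certify existence.

13·p = 21/20 ≈ 1.050; existence NOT certified by the union bound.


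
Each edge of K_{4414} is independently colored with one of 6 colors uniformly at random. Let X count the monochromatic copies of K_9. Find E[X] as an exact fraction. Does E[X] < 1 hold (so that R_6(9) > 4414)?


E[X] = C(4414, 9) · 6^{1 − 36} = 1738535657024887384307025382 · 6^{−35} = 1738535657024887384307025382/1719070799748422591028658176.
As a reduced fraction: E[X] = 869267828512443692153512691/859535399874211295514329088 ≈ 1.01132.
Is E[X] < 1? NO.
Since E[X] ≥ 1, the first-moment bound is inconclusive at n = 4414; it does NOT by itself certify R_6(9) > 4414.

E[X] = 869267828512443692153512691/859535399874211295514329088 ≈ 1.01132; E[X] ≥ 1; first-moment method inconclusive here.


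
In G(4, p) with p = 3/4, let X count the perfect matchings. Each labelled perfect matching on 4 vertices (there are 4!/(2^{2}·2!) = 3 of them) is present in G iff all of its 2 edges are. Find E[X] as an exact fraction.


K_4 has 4!/(2^{2}·2!) = 3 labelled perfect matchings.
For each such perfect matching H, let X_H = 1 if all 2 edges of H are present in G. Then P[X_H = 1] = p^{2} = (3/4)^{2} = 9/16.
By linearity: E[X] = Σ_H E[X_H] = 3 · p^{2} = 3 · 9/16 = 27/16.
Numerically: E[X] ≈ 1.6875.

E[X] = 3 · (3/4)^{2} = 27/16 ≈ 1.6875.


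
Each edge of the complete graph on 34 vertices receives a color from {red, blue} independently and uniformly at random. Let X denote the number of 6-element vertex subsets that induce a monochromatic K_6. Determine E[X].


Let X = Σ_S X_S over the C(34, 6) = 1344904 subsets S of size 6, where X_S = 1 if the K_6 on S is monochromatic.
For a fixed S, the K_6 on S has C(6, 2) = 15 edges. P[all 15 edges red] = (1/2)^15, and likewise for blue, so P[monochromatic] = 2·(1/2)^15 = 2^{1 − 15} = 1/16384.
By linearity of expectation: E[X] = C(34, 6) · 2^{1 − 15} = 1344904 · 1/16384 = 168113/2048.
Numerically: E[X] ≈ 82.086.

E[X] = C(34,6)·2^(1−C(6,2)) = 168113/2048 ≈ 82.086.


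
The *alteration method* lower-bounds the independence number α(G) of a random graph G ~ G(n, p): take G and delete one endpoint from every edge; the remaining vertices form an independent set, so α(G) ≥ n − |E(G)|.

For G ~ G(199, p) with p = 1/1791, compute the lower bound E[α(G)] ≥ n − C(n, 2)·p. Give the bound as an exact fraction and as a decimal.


E[|E(G)|] = C(199, 2)·p = 19701 · (1/1791) = 11.
E[α(G)] ≥ n − E[|E(G)|] = 199 − 11 = 188.
Numerically: ≈ 188.0000.
(This is only a lower bound; the true E[α(G)] may be larger.)

E[α(G)] ≥ 188 ≈ 188.0000.


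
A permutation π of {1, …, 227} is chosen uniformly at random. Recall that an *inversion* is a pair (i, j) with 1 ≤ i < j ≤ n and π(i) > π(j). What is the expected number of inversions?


Write X = Σ X_I over the C(227, 2) = 25651 pairs i < j, with X_I the indicator of one inversion.
There are 25651 indicators.
For each fixed pair i < j, the values π(i) and π(j) are two distinct elements of {1, …, 227} in uniformly random order; by symmetry P[π(i) > π(j)] = 1/2.
By linearity: E[X] = 25651 · (1/2) = C(227, 2) · (1/2) = 25651/2 = 25651/2 ≈ 12825.50000.

E[X] = 25651/2 = 12825.50000.


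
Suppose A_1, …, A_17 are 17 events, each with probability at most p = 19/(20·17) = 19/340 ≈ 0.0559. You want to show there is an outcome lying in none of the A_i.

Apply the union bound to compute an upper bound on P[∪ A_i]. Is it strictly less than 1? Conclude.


Union bound: P[∪_{i=1}^{17} A_i] ≤ Σ_i P[A_i] ≤ 17·p = 17·(19/340) = 19/20.
Numerically: 19/20 ≈ 0.9500.
Is 19/20 < 1? YES.
Since P[∪ A_i] ≤ 19/20 < 1, the complement has P[∩ A_i^c] ≥ 1 − 19/20 = 1/20 > 0, so some outcome avoids every A_i.

17·p = 19/20 ≈ 0.9500; existence CERTIFIED by the union bound.


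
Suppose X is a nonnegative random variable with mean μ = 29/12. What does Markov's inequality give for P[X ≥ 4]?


μ = E[X] = 29/12, a = 4.
Markov: P[X ≥ 4] ≤ μ/a = (29/12)/4 = 29/48.
Numerically: ≈ 0.604.
(Since a = 4 > μ = 2.417, the bound 29/48 is < 1 and informative.)

P[X ≥ 4] ≤ 29/48 ≈ 0.604.


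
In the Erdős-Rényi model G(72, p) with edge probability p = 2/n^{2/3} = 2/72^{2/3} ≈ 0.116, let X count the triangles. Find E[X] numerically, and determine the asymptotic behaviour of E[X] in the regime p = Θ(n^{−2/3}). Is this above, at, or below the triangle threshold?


Number of potential triangles: C(72, 3) = 59640.
Each occurs with probability p³ ≈ (0.116)³ ≈ 1.54321e-03.
By linearity: E[X] = C(72, 3)·p³ ≈ 59640 · 1.54321e-03 ≈ 92.037.
Since α = 2/3 < 1, p = c/n^{2/3} ≫ 1/n is above the triangle threshold p ~ 1/n. Asymptotically E[X] ~ (c³/6)·n^{3(1−α)} = (2³/6)·n^{1} → ∞; triangles are abundant w.h.p.

E[X] ≈ 92.037; in regime p = Θ(1/n^{2/3}) E[X] diverges (above the triangle threshold p ~ 1/n).


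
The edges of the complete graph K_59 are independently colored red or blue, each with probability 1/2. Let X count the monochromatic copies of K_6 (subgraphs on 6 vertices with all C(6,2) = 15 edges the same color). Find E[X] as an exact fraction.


Let X = Σ_S X_S over the C(59, 6) = 45057474 subsets S of size 6, where X_S = 1 if the K_6 on S is monochromatic.
For a fixed S, the K_6 on S has C(6, 2) = 15 edges. P[all 15 edges red] = (1/2)^15, and likewise for blue, so P[monochromatic] = 2·(1/2)^15 = 2^{1 − 15} = 1/16384.
By linearity of expectation: E[X] = C(59, 6) · 2^{1 − 15} = 45057474 · 1/16384 = 22528737/8192.
Numerically: E[X] ≈ 2750.0900.

E[X] = C(59,6)·2^(1−C(6,2)) = 22528737/8192 ≈ 2750.0900.


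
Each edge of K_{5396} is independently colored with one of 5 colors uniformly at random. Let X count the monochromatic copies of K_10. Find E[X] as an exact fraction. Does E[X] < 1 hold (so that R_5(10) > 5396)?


E[X] = C(5396, 10) · 5^{1 − 45} = 5719162629614115244962800316916 · 5^{−44} = 5719162629614115244962800316916/5684341886080801486968994140625.
As a reduced fraction: E[X] = 5719162629614115244962800316916/5684341886080801486968994140625 ≈ 1.006.
Is E[X] < 1? NO.
Since E[X] ≥ 1, the first-moment bound is inconclusive at n = 5396; it does NOT by itself certify R_5(10) > 5396.

E[X] = 5719162629614115244962800316916/5684341886080801486968994140625 ≈ 1.006; E[X] ≥ 1; first-moment method inconclusive here.


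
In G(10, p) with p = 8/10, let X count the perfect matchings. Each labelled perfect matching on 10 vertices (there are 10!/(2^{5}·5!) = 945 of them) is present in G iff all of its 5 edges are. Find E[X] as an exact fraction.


K_10 has 10!/(2^{5}·5!) = 945 labelled perfect matchings.
For each such perfect matching H, let X_H = 1 if all 5 edges of H are present in G. Then P[X_H = 1] = p^{5} = (4/5)^{5} = 1024/3125.
By linearity: E[X] = Σ_H E[X_H] = 945 · p^{5} = 945 · 1024/3125 = 193536/625.
Numerically: E[X] ≈ 309.66.

E[X] = 945 · (4/5)^{5} = 193536/625 ≈ 309.66.


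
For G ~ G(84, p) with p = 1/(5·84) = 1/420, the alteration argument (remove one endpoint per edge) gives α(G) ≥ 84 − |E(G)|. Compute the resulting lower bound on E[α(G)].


E[|E(G)|] = C(84, 2)·p = 3486 · (1/420) = 83/10.
E[α(G)] ≥ n − E[|E(G)|] = 84 − 83/10 = 757/10.
Numerically: ≈ 75.70000.
(This is only a lower bound; the true E[α(G)] may be larger.)

E[α(G)] ≥ 757/10 ≈ 75.70000.


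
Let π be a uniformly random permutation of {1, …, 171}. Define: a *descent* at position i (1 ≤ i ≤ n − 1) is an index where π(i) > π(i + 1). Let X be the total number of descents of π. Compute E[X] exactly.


Write X = Σ X_I over i = 1, …, 170, with X_I the indicator of one descent.
There are 170 indicators.
For each fixed i, the pair (π(i), π(i+1)) is a uniformly random ordered pair of distinct values from {1, …, 171}; by symmetry P[π(i) > π(i+1)] = 1/2.
By linearity: E[X] = 170 · (1/2) = (171 − 1) · (1/2) = 85 ≈ 85.000000.

E[X] = 85 = 85.000000.


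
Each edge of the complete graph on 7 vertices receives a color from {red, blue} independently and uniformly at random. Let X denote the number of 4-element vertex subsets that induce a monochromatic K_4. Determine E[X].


Let X = Σ_S X_S over the C(7, 4) = 35 subsets S of size 4, where X_S = 1 if the K_4 on S is monochromatic.
For a fixed S, the K_4 on S has C(4, 2) = 6 edges. P[all 6 edges red] = (1/2)^6, and likewise for blue, so P[monochromatic] = 2·(1/2)^6 = 2^{1 − 6} = 1/32.
By linearity: E[X] = C(7, 4) · 2^{1 − 6} = 35 · 1/32 = 35/32.
Numerically: E[X] ≈ 1.093750.

E[X] = C(7,4)·2^(1−C(4,2)) = 35/32 ≈ 1.093750.


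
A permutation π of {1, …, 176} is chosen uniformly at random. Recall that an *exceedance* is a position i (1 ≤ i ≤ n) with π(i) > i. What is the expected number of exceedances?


Write X = Σ_{i=1}^{176} X_i, where X_i = 1_{π(i) > i}.
For each fixed i, π(i) is uniform over {1, …, 176} (marginal of a uniform permutation), so P[π(i) > i] = (n − i)/n. Summing: Σ_{i=1}^{176} (n − i)/n = (0 + 1 + … + 175)/176 = 176(176 − 1)/(2·176) = (176 − 1)/2.
Hence E[X] = Σ_{i=1}^{176} (176 − i)/176 = 175/2 ≈ 87.50000.

E[X] = 175/2 = 87.50000.


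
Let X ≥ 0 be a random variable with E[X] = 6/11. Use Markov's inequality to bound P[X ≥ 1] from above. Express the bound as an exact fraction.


μ = E[X] = 6/11, a = 1.
Markov: P[X ≥ 1] ≤ μ/a = (6/11)/1 = 6/11.
Numerically: ≈ 0.545.
(Since a = 1 > μ = 0.545, the bound 6/11 is < 1 and informative.)

P[X ≥ 1] ≤ 6/11 ≈ 0.545.


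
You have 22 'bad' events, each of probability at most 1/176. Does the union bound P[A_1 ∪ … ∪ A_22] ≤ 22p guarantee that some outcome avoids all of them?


Union bound: P[∪_{i=1}^{22} A_i] ≤ Σ_i P[A_i] ≤ 22·p = 22·(1/176) = 1/8.
Numerically: 1/8 ≈ 0.1250000.
Is 1/8 < 1? YES.
Since P[∪ A_i] ≤ 1/8 < 1, the complement has P[∩ A_i^c] ≥ 1 − 1/8 = 7/8 > 0, so some outcome avoids every A_i.

22·p = 1/8 ≈ 0.1250000; existence CERTIFIED by the union bound.


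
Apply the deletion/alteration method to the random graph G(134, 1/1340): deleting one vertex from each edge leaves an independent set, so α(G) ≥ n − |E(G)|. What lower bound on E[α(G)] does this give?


E[|E(G)|] = C(134, 2)·p = 8911 · (1/1340) = 133/20.
E[α(G)] ≥ n − E[|E(G)|] = 134 − 133/20 = 2547/20.
Numerically: ≈ 127.350.
(This is only a lower bound; the true E[α(G)] may be larger.)

E[α(G)] ≥ 2547/20 ≈ 127.350.


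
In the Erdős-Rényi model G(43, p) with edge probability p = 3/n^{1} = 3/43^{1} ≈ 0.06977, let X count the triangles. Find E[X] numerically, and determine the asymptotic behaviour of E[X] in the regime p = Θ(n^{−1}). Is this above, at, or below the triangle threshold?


Number of potential triangles: C(43, 3) = 12341.
Each occurs with probability p³ ≈ (0.06977)³ ≈ 3.395927e-04.
By linearity: E[X] = C(43, 3)·p³ ≈ 12341 · 3.395927e-04 ≈ 4.1909.
Here α = 1, so p = 3/n is exactly at the triangle threshold p ~ 1/n. Asymptotically E[X] → c³/6 = 3³/6 = 9/2 ≈ 4.5000, a bounded constant. In this regime the triangle count is asymptotically Poisson(c³/6).

E[X] ≈ 4.1909; in regime p = Θ(1/n^{1}) E[X] stays bounded (at the triangle threshold p ~ 1/n).


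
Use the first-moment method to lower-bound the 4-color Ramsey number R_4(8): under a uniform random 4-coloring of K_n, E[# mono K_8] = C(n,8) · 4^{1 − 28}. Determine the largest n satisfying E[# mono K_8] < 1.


We need C(n, 8) · 4^{1 − 28} < 1, i.e. C(n, 8) < 4^{28 − 1} = 18014398509481984.
Check values of n near the boundary:
  n = 406: C(406, 8) = 17082453897995850; 17082453897995850 < 18014398509481984? YES
  n = 407: C(407, 8) = 17424959239309050; 17424959239309050 < 18014398509481984? YES
  n = 408: C(408, 8) = 17773458424095231; 17773458424095231 < 18014398509481984? YES
  n = 409: C(409, 8) = 18128041135797879; 18128041135797879 < 18014398509481984? NO
  n = 410: C(410, 8) = 18488798173326195; 18488798173326195 < 18014398509481984? NO
  n = 411: C(411, 8) = 18855821462126715; 18855821462126715 < 18014398509481984? NO
The largest n with C(n, 8) < 18014398509481984 is n = 408 (where E[X] = 17773458424095231/18014398509481984 ≈ 0.986625). Hence R_4(8) > 408, i.e. R_4(8) ≥ 409.

Largest n = 408; hence R_4(8) > 408.


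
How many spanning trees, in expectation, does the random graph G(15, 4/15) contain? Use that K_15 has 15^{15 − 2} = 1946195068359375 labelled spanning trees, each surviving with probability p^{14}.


K_15 has 15^{15 − 2} = 1946195068359375 labelled spanning trees.
For each such spanning tree H, let X_H = 1 if all 14 edges of H are present in G. Then P[X_H = 1] = p^{14} = (4/15)^{14} = 268435456/29192926025390625.
By linearity of expectation: E[X] = Σ_H E[X_H] = 1946195068359375 · p^{14} = 1946195068359375 · 268435456/29192926025390625 = 268435456/15.
Numerically: E[X] ≈ 1.7896e+07.

E[X] = 1946195068359375 · (4/15)^{14} = 268435456/15 ≈ 1.7896e+07.


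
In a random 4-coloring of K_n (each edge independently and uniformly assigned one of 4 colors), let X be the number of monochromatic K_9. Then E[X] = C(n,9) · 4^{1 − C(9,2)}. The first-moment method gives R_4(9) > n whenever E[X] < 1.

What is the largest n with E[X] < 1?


We need C(n, 9) · 4^{1 − 36} < 1, i.e. C(n, 9) < 4^{36 − 1} = 1180591620717411303424.
Check values of n near the boundary:
  n = 910: C(910, 9) = 1133378248346922788210; 1133378248346922788210 < 1180591620717411303424? YES
  n = 911: C(911, 9) = 1144686900492291197405; 1144686900492291197405 < 1180591620717411303424? YES
  n = 912: C(912, 9) = 1156095740032081475120; 1156095740032081475120 < 1180591620717411303424? YES
  n = 913: C(913, 9) = 1167605542753639808390; 1167605542753639808390 < 1180591620717411303424? YES
  n = 914: C(914, 9) = 1179217089587653905932; 1179217089587653905932 < 1180591620717411303424? YES
  n = 915: C(915, 9) = 1190931166636537885130; 1190931166636537885130 < 1180591620717411303424? NO
  n = 916: C(916, 9) = 1202748565202942340440; 1202748565202942340440 < 1180591620717411303424? NO
The largest n with C(n, 9) < 1180591620717411303424 is n = 914 (where E[X] = 294804272396913476483/295147905179352825856 ≈ 0.9988). Hence R_4(9) > 914, i.e. R_4(9) ≥ 915.

Largest n = 914; hence R_4(9) > 914.


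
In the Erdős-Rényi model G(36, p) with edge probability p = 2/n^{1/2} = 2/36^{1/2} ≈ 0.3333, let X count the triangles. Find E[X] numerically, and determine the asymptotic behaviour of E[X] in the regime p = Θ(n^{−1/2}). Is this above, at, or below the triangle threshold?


Number of potential triangles: C(36, 3) = 7140.
Each occurs with probability p³ ≈ (0.3333)³ ≈ 3.703704e-02.
By linearity: E[X] = C(36, 3)·p³ ≈ 7140 · 3.703704e-02 ≈ 264.4444.
Since α = 1/2 < 1, p = c/n^{1/2} ≫ 1/n is above the triangle threshold p ~ 1/n. Asymptotically E[X] ~ (c³/6)·n^{3(1−α)} = (2³/6)·n^{1.5} → ∞; triangles are abundant w.h.p.

E[X] ≈ 264.4444; in regime p = Θ(1/n^{1/2}) E[X] diverges (above the triangle threshold p ~ 1/n).


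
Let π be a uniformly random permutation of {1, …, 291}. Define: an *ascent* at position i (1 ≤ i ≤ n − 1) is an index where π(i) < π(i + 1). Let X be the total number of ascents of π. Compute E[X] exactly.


Write X = Σ X_I over i = 1, …, 290, with X_I the indicator of one ascent.
There are 290 indicators.
For each fixed i, the pair (π(i), π(i+1)) is a uniformly random ordered pair of distinct values from {1, …, 291}; by symmetry P[π(i) < π(i+1)] = 1/2.
By linearity: E[X] = 290 · (1/2) = (291 − 1) · (1/2) = 145 ≈ 145.00000.

E[X] = 145 = 145.00000.


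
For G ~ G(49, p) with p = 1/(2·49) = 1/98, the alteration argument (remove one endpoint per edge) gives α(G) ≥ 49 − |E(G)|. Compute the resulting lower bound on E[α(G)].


E[|E(G)|] = C(49, 2)·p = 1176 · (1/98) = 12.
E[α(G)] ≥ n − E[|E(G)|] = 49 − 12 = 37.
Numerically: ≈ 37.000.
(This is only a lower bound; the true E[α(G)] may be larger.)

E[α(G)] ≥ 37 ≈ 37.000.


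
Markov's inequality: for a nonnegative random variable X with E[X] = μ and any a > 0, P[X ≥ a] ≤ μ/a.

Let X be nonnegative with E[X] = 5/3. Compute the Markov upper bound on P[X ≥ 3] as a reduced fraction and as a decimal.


μ = E[X] = 5/3, a = 3.
Markov: P[X ≥ 3] ≤ μ/a = (5/3)/3 = 5/9.
Numerically: ≈ 0.555556.
(Since a = 3 > μ = 1.666667, the bound 5/9 is < 1 and informative.)

P[X ≥ 3] ≤ 5/9 ≈ 0.555556.


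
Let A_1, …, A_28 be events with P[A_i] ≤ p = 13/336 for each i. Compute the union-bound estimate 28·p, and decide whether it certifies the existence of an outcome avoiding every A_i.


Union bound: P[∪_{i=1}^{28} A_i] ≤ Σ_i P[A_i] ≤ 28·p = 28·(13/336) = 13/12.
Numerically: 13/12 ≈ 1.0833333.
Is 13/12 < 1? NO.
Since the bound 13/12 is ≥ 1, the union bound is uninformative here; it does NOT by itself certify existence.

28·p = 13/12 ≈ 1.0833333; existence NOT certified by the union bound.


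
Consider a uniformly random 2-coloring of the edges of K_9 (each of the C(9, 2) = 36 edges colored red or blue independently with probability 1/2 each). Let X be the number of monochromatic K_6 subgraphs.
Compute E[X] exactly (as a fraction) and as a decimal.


Let X = Σ_S X_S over the C(9, 6) = 84 subsets S of size 6, where X_S = 1 if the K_6 on S is monochromatic.
For a fixed S, the K_6 on S has C(6, 2) = 15 edges. P[all 15 edges red] = (1/2)^15, and likewise for blue, so P[monochromatic] = 2·(1/2)^15 = 2^{1 − 15} = 1/16384.
By linearity: E[X] = C(9, 6) · 2^{1 − 15} = 84 · 1/16384 = 21/4096.
Numerically: E[X] ≈ 0.005.

E[X] = C(9,6)·2^(1−C(6,2)) = 21/4096 ≈ 0.005.


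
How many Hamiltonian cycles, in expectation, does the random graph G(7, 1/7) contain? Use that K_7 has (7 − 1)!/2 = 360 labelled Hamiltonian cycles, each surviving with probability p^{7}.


K_7 has (7 − 1)!/2 = 360 labelled Hamiltonian cycles.
For each such Hamiltonian cycle H, let X_H = 1 if all 7 edges of H are present in G. Then P[X_H = 1] = p^{7} = (1/7)^{7} = 1/823543.
By linearity: E[X] = Σ_H E[X_H] = 360 · p^{7} = 360 · 1/823543 = 360/823543.
Numerically: E[X] ≈ 0.0004371.

E[X] = 360 · (1/7)^{7} = 360/823543 ≈ 0.0004371.


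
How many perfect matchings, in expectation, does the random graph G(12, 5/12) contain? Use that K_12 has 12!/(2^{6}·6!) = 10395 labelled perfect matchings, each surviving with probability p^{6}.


K_12 has 12!/(2^{6}·6!) = 10395 labelled perfect matchings.
For each such perfect matching H, let X_H = 1 if all 6 edges of H are present in G. Then P[X_H = 1] = p^{6} = (5/12)^{6} = 15625/2985984.
Summing the indicators: E[X] = Σ_H E[X_H] = 10395 · p^{6} = 10395 · 15625/2985984 = 6015625/110592.
Numerically: E[X] ≈ 54.4.

E[X] = 10395 · (5/12)^{6} = 6015625/110592 ≈ 54.4.


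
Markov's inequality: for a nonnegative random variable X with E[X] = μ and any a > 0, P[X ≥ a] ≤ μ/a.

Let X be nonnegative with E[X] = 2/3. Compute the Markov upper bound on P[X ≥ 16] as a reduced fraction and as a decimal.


μ = E[X] = 2/3, a = 16.
Markov: P[X ≥ 16] ≤ μ/a = (2/3)/16 = 1/24.
Numerically: ≈ 0.04167.
(Since a = 16 > μ = 0.66667, the bound 1/24 is < 1 and informative.)

P[X ≥ 16] ≤ 1/24 ≈ 0.04167.


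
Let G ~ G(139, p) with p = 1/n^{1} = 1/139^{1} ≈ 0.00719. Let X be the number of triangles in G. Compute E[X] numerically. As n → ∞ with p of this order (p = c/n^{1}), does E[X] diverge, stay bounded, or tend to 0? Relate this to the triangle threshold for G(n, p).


Number of potential triangles: C(139, 3) = 437989.
Each occurs with probability p³ ≈ (0.00719)³ ≈ 3.72354e-07.
By linearity: E[X] = C(139, 3)·p³ ≈ 437989 · 3.72354e-07 ≈ 0.163.
Here α = 1, so p = 1/n is exactly at the triangle threshold p ~ 1/n. Asymptotically E[X] → c³/6 = 1³/6 = 1/6 ≈ 0.167, a bounded constant. In this regime the triangle count is asymptotically Poisson(c³/6).

E[X] ≈ 0.163; in regime p = Θ(1/n^{1}) E[X] stays bounded (at the triangle threshold p ~ 1/n).


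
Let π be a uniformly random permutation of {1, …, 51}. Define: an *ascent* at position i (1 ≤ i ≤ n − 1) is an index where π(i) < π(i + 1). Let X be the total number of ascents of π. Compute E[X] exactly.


Write X = Σ X_I over i = 1, …, 50, with X_I the indicator of one ascent.
There are 50 indicators.
For each fixed i, the pair (π(i), π(i+1)) is a uniformly random ordered pair of distinct values from {1, …, 51}; by symmetry P[π(i) < π(i+1)] = 1/2.
By linearity: E[X] = 50 · (1/2) = (51 − 1) · (1/2) = 25 ≈ 25.000.

E[X] = 25 = 25.000.


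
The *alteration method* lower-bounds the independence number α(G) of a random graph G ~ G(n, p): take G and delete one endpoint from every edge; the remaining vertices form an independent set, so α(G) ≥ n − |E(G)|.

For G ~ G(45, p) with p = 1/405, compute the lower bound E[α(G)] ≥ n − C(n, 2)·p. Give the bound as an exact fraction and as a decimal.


E[|E(G)|] = C(45, 2)·p = 990 · (1/405) = 22/9.
E[α(G)] ≥ n − E[|E(G)|] = 45 − 22/9 = 383/9.
Numerically: ≈ 42.556.
(This is only a lower bound; the true E[α(G)] may be larger.)

E[α(G)] ≥ 383/9 ≈ 42.556.


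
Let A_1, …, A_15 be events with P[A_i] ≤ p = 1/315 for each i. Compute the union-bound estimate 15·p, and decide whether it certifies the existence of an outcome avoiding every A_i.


Union bound: P[∪_{i=1}^{15} A_i] ≤ Σ_i P[A_i] ≤ 15·p = 15·(1/315) = 1/21.
Numerically: 1/21 ≈ 0.0476.
Is 1/21 < 1? YES.
Since P[∪ A_i] ≤ 1/21 < 1, the complement has P[∩ A_i^c] ≥ 1 − 1/21 = 20/21 > 0, so some outcome avoids every A_i.

15·p = 1/21 ≈ 0.0476; existence CERTIFIED by the union bound.


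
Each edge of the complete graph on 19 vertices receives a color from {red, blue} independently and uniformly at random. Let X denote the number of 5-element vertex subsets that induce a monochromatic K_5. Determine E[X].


Let X = Σ_S X_S over the C(19, 5) = 11628 subsets S of size 5, where X_S = 1 if the K_5 on S is monochromatic.
For a fixed S, the K_5 on S has C(5, 2) = 10 edges. P[all 10 edges red] = (1/2)^10, and likewise for blue, so P[monochromatic] = 2·(1/2)^10 = 2^{1 − 10} = 1/512.
By linearity: E[X] = C(19, 5) · 2^{1 − 10} = 11628 · 1/512 = 2907/128.
Numerically: E[X] ≈ 22.71094.

E[X] = C(19,5)·2^(1−C(5,2)) = 2907/128 ≈ 22.71094.


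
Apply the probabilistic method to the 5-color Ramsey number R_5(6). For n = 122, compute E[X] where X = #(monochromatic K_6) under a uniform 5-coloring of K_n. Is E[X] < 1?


E[X] = C(122, 6) · 5^{1 − 15} = 4042116078 · 5^{−14} = 4042116078/6103515625.
As a reduced fraction: E[X] = 4042116078/6103515625 ≈ 0.6622603.
Is E[X] < 1? YES.
Since E[X] < 1, there exists a 5-coloring of K_{122} with no monochromatic K_6; hence R_5(6) > 122.

E[X] = 4042116078/6103515625 ≈ 0.6622603; E[X] < 1, so R_5(6) > 122.


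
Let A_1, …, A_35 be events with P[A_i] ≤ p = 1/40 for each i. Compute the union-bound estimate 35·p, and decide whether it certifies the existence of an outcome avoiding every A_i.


Union bound: P[∪_{i=1}^{35} A_i] ≤ Σ_i P[A_i] ≤ 35·p = 35·(1/40) = 7/8.
Numerically: 7/8 ≈ 0.875000.
Is 7/8 < 1? YES.
Since P[∪ A_i] ≤ 7/8 < 1, the complement has P[∩ A_i^c] ≥ 1 − 7/8 = 1/8 > 0, so some outcome avoids every A_i.

35·p = 7/8 ≈ 0.875000; existence CERTIFIED by the union bound.


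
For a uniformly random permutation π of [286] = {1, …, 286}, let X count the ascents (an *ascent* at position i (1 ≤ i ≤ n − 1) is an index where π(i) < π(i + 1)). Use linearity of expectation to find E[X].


Write X = Σ X_I over i = 1, …, 285, with X_I the indicator of one ascent.
There are 285 indicators.
For each fixed i, the pair (π(i), π(i+1)) is a uniformly random ordered pair of distinct values from {1, …, 286}; by symmetry P[π(i) < π(i+1)] = 1/2.
By linearity: E[X] = 285 · (1/2) = (286 − 1) · (1/2) = 285/2 ≈ 142.50000.

E[X] = 285/2 = 142.50000.


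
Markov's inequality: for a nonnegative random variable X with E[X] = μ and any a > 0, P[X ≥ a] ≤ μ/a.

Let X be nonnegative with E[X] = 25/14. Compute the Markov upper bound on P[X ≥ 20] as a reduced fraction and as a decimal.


μ = E[X] = 25/14, a = 20.
Markov: P[X ≥ 20] ≤ μ/a = (25/14)/20 = 5/56.
Numerically: ≈ 0.0893.
(Since a = 20 > μ = 1.7857, the bound 5/56 is < 1 and informative.)

P[X ≥ 20] ≤ 5/56 ≈ 0.0893.


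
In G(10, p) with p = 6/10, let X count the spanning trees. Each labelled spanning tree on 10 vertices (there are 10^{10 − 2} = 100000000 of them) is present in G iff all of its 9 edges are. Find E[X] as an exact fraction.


K_10 has 10^{10 − 2} = 100000000 labelled spanning trees.
For each such spanning tree H, let X_H = 1 if all 9 edges of H are present in G. Then P[X_H = 1] = p^{9} = (3/5)^{9} = 19683/1953125.
By linearity of expectation: E[X] = Σ_H E[X_H] = 100000000 · p^{9} = 100000000 · 19683/1953125 = 5038848/5.
Numerically: E[X] ≈ 1.008e+06.

E[X] = 100000000 · (3/5)^{9} = 5038848/5 ≈ 1.008e+06.


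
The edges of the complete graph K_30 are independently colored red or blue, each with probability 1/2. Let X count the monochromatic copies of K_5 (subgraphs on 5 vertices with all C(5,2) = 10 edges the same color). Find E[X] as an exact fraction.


Let X = Σ_S X_S over the C(30, 5) = 142506 subsets S of size 5, where X_S = 1 if the K_5 on S is monochromatic.
For a fixed S, the K_5 on S has C(5, 2) = 10 edges. P[all 10 edges red] = (1/2)^10, and likewise for blue, so P[monochromatic] = 2·(1/2)^10 = 2^{1 − 10} = 1/512.
By linearity of expectation: E[X] = C(30, 5) · 2^{1 − 10} = 142506 · 1/512 = 71253/256.
Numerically: E[X] ≈ 278.332031.

E[X] = C(30,5)·2^(1−C(5,2)) = 71253/256 ≈ 278.332031.


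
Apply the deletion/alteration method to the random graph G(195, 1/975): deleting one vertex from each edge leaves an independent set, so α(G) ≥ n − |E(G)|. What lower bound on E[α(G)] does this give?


E[|E(G)|] = C(195, 2)·p = 18915 · (1/975) = 97/5.
E[α(G)] ≥ n − E[|E(G)|] = 195 − 97/5 = 878/5.
Numerically: ≈ 175.600000.
(This is only a lower bound; the true E[α(G)] may be larger.)

E[α(G)] ≥ 878/5 ≈ 175.600000.


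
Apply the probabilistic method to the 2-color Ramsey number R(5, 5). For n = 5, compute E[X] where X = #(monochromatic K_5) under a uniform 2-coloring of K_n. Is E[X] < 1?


E[X] = C(5, 5) · 2^{1 − 10} = 1 · 2^{−9} = 1/512.
As a reduced fraction: E[X] = 1/512 ≈ 0.002.
Is E[X] < 1? YES.
Since E[X] < 1, there exists a 2-coloring of K_{5} with no monochromatic K_5; hence R(5, 5) > 5.

E[X] = 1/512 ≈ 0.002; E[X] < 1, so R(5, 5) > 5.


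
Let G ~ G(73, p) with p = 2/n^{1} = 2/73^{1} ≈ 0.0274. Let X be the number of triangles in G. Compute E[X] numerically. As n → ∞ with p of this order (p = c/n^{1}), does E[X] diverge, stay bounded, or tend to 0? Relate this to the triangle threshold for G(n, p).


Number of potential triangles: C(73, 3) = 62196.
Each occurs with probability p³ ≈ (0.0274)³ ≈ 2.056465e-05.
By linearity: E[X] = C(73, 3)·p³ ≈ 62196 · 2.056465e-05 ≈ 1.2790.
Here α = 1, so p = 2/n is exactly at the triangle threshold p ~ 1/n. Asymptotically E[X] → c³/6 = 2³/6 = 4/3 ≈ 1.3333, a bounded constant. In this regime the triangle count is asymptotically Poisson(c³/6).

E[X] ≈ 1.2790; in regime p = Θ(1/n^{1}) E[X] stays bounded (at the triangle threshold p ~ 1/n).


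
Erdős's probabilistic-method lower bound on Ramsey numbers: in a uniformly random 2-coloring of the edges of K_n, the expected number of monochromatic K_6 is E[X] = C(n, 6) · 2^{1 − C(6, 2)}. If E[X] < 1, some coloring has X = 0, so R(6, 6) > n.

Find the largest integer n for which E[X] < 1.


We need C(n, 6) · 2^{1 − 15} < 1, i.e. C(n, 6) < 2^{15 − 1} = 16384.
Check values of n near the boundary:
  n = 15: C(15, 6) = 5005; 5005 < 16384? YES
  n = 16: C(16, 6) = 8008; 8008 < 16384? YES
  n = 17: C(17, 6) = 12376; 12376 < 16384? YES
  n = 18: C(18, 6) = 18564; 18564 < 16384? NO
  n = 19: C(19, 6) = 27132; 27132 < 16384? NO
  n = 20: C(20, 6) = 38760; 38760 < 16384? NO
The largest n with C(n, 6) < 16384 is n = 17 (where E[X] = 1547/2048 ≈ 0.755). Hence R(6, 6) > 17, i.e. R(6, 6) ≥ 18.

Largest n = 17; hence R(6, 6) > 17.


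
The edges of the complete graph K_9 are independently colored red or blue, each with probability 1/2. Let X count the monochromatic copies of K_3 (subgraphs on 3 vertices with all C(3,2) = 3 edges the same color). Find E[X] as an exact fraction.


Let X = Σ_S X_S over the C(9, 3) = 84 subsets S of size 3, where X_S = 1 if the K_3 on S is monochromatic.
For a fixed S, the K_3 on S has C(3, 2) = 3 edges. P[all 3 edges red] = (1/2)^3, and likewise for blue, so P[monochromatic] = 2·(1/2)^3 = 2^{1 − 3} = 1/4.
By linearity of expectation: E[X] = C(9, 3) · 2^{1 − 3} = 84 · 1/4 = 21.
Numerically: E[X] ≈ 21.000.

E[X] = C(9,3)·2^(1−C(3,2)) = 21 ≈ 21.000.


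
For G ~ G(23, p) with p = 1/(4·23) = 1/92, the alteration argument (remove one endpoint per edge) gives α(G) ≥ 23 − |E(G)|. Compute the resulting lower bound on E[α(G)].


E[|E(G)|] = C(23, 2)·p = 253 · (1/92) = 11/4.
E[α(G)] ≥ n − E[|E(G)|] = 23 − 11/4 = 81/4.
Numerically: ≈ 20.25000.
(This is only a lower bound; the true E[α(G)] may be larger.)

E[α(G)] ≥ 81/4 ≈ 20.25000.


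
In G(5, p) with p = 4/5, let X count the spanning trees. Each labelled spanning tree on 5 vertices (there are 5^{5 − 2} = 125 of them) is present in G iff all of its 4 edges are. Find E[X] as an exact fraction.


K_5 has 5^{5 − 2} = 125 labelled spanning trees.
For each such spanning tree H, let X_H = 1 if all 4 edges of H are present in G. Then P[X_H = 1] = p^{4} = (4/5)^{4} = 256/625.
By linearity: E[X] = Σ_H E[X_H] = 125 · p^{4} = 125 · 256/625 = 256/5.
Numerically: E[X] ≈ 51.2.

E[X] = 125 · (4/5)^{4} = 256/5 ≈ 51.2.


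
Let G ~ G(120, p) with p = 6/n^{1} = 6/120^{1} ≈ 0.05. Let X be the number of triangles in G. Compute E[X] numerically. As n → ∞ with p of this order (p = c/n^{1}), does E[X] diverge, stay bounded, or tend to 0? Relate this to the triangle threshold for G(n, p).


Number of potential triangles: C(120, 3) = 280840.
Each occurs with probability p³ ≈ (0.05)³ ≈ 1.25000e-04.
By linearity: E[X] = C(120, 3)·p³ ≈ 280840 · 1.25000e-04 ≈ 35.105.
Here α = 1, so p = 6/n is exactly at the triangle threshold p ~ 1/n. Asymptotically E[X] → c³/6 = 6³/6 = 36 ≈ 36.000, a bounded constant. In this regime the triangle count is asymptotically Poisson(c³/6).

E[X] ≈ 35.105; in regime p = Θ(1/n^{1}) E[X] stays bounded (at the triangle threshold p ~ 1/n).


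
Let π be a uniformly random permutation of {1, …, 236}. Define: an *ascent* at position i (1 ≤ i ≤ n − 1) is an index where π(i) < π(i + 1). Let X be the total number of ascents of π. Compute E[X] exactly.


Write X = Σ X_I over i = 1, …, 235, with X_I the indicator of one ascent.
There are 235 indicators.
For each fixed i, the pair (π(i), π(i+1)) is a uniformly random ordered pair of distinct values from {1, …, 236}; by symmetry P[π(i) < π(i+1)] = 1/2.
By linearity: E[X] = 235 · (1/2) = (236 − 1) · (1/2) = 235/2 ≈ 117.50000.

E[X] = 235/2 = 117.50000.


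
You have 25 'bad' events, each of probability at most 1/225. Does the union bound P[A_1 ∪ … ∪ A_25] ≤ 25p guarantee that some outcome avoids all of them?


Union bound: P[∪_{i=1}^{25} A_i] ≤ Σ_i P[A_i] ≤ 25·p = 25·(1/225) = 1/9.
Numerically: 1/9 ≈ 0.11111.
Is 1/9 < 1? YES.
Since P[∪ A_i] ≤ 1/9 < 1, the complement has P[∩ A_i^c] ≥ 1 − 1/9 = 8/9 > 0, so some outcome avoids every A_i.

25·p = 1/9 ≈ 0.11111; existence CERTIFIED by the union bound.


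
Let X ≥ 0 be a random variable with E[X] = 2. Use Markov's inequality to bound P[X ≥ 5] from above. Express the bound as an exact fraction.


μ = E[X] = 2, a = 5.
Markov: P[X ≥ 5] ≤ μ/a = (2)/5 = 2/5.
Numerically: ≈ 0.40000.
(Since a = 5 > μ = 2.00000, the bound 2/5 is < 1 and informative.)

P[X ≥ 5] ≤ 2/5 ≈ 0.40000.


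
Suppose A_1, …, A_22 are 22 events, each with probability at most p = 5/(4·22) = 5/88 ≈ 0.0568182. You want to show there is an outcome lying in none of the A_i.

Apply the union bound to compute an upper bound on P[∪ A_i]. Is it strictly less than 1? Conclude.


Union bound: P[∪_{i=1}^{22} A_i] ≤ Σ_i P[A_i] ≤ 22·p = 22·(5/88) = 5/4.
Numerically: 5/4 ≈ 1.2500000.
Is 5/4 < 1? NO.
Since the bound 5/4 is ≥ 1, the union bound is uninformative here; it does NOT by itself certify existence.

22·p = 5/4 ≈ 1.2500000; existence NOT certified by the union bound.
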